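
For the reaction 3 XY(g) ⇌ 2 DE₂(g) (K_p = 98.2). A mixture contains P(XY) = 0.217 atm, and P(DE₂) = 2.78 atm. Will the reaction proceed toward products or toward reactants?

reverse (toward reactants)

Q_p = P(DE₂)² / P(XY)³ = (2.78)² / (0.217)³ = 756
Q_p = 756 > K_p = 98.2, so the reverse reaction proceeds.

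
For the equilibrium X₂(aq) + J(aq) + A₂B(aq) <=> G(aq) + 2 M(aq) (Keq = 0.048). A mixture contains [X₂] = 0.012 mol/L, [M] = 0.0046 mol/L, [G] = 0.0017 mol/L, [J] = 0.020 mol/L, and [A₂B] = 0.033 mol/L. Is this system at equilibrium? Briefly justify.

no; Q < K, reaction proceeds forward

Q = [G]·[M]² / ([X₂]·[J]·[A₂B]) = (0.0017)·(0.0046)² / ((0.012)·(0.020)·(0.033)) = 0.0045
Q = 0.0045 < Keq = 0.048: net forward reaction.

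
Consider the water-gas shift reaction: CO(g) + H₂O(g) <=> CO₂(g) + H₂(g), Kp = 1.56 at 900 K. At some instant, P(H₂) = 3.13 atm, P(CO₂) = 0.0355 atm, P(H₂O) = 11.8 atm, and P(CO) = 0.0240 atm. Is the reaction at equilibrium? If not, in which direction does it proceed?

to the right

Qp = P(CO₂)·P(H₂) / (P(CO)·P(H₂O)) = (0.0355)·(3.13) / ((0.0240)·(11.8)) = 0.392
Qp = 0.392 < Kp = 1.56, so the forward reaction proceeds.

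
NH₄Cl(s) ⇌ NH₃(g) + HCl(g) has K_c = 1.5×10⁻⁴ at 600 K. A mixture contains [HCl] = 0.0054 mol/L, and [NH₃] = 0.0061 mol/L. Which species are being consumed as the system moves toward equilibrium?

NH₄Cl (reactants)

(NH₄Cl is a pure solid — omitted from Q_c.)
Q_c = [NH₃]·[HCl] = (0.0061)·(0.0054) = 3.3×10⁻⁵
Q_c = 3.3×10⁻⁵ < K_c = 1.5×10⁻⁴: net forward reaction.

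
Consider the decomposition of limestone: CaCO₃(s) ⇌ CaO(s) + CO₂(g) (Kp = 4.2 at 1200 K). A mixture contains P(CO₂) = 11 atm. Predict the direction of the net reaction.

toward reactants

(CaCO₃, CaO are pure solids — omitted from Qp.)
Qp = P(CO₂) = 11
Qp = 11 > Kp = 4.2, so the reverse reaction proceeds.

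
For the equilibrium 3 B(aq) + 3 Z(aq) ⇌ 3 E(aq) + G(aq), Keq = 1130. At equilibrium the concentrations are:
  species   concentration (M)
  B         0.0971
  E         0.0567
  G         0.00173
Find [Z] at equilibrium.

At equilibrium, Keq = [E]³·[G] / ([B]³·[Z]³) = 1130.
(0.0567)³·(0.00173) / ((0.0971)³·([Z])³) = 1130
[Z]³ = 3.05e-7 ⇒ [Z] = 0.00673 M

[Z] = 0.00673 M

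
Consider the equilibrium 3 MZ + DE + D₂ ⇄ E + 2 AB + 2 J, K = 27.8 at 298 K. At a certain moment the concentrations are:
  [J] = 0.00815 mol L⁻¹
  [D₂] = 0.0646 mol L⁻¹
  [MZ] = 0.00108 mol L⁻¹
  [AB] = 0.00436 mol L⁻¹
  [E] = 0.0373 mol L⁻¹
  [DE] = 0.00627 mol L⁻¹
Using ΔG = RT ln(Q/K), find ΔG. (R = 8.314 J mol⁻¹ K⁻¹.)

Q = [E]·[AB]²·[J]² / ([MZ]³·[DE]·[D₂]) = (0.0373)·(0.00436)²·(0.00815)² / ((0.00108)³·(0.00627)·(0.0646)) = 92.3
ΔG = RT ln(Q/K) = (8.314 J mol⁻¹ K⁻¹)(298 K) × ln(92.3/27.8)
   = (2.478 kJ/mol)(1.200) = 2.97 kJ/mol
ΔG > 0, so the forward reaction is non-spontaneous (proceeds in reverse).

ΔG = 2.97 kJ/mol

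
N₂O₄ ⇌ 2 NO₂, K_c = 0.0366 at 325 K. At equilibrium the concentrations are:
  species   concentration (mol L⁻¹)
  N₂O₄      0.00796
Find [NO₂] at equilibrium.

[NO₂] = 0.0171 mol L⁻¹

At equilibrium, K_c = [NO₂]² / [N₂O₄] = 0.0366.
([NO₂])² / (0.00796) = 0.0366
[NO₂]² = 2.91×10⁻⁴ ⇒ [NO₂] = 0.0171 mol L⁻¹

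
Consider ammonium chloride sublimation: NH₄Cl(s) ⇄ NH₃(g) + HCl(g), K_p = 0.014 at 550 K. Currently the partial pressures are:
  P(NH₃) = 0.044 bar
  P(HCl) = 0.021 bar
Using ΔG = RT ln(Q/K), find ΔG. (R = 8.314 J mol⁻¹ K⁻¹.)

ΔG = -12.4 kJ/mol

(NH₄Cl is a pure solid — omitted from Q_p.)
Q_p = P(NH₃)·P(HCl) = (0.044)·(0.021) = 9.24×10⁻⁴
ΔG = RT ln(Q_p/K_p) = (8.314 J mol⁻¹ K⁻¹)(550 K) × ln(9.24×10⁻⁴/0.014)
   = (4.573 kJ/mol)(-2.718) = -12.4 kJ/mol
ΔG < 0, so the forward reaction is spontaneous (proceeds forward).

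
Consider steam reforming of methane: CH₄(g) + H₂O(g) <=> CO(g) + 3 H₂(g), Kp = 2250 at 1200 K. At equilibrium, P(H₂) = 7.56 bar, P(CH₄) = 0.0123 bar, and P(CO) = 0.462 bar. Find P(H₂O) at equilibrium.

P(H₂O) = 7.21 bar

At equilibrium, Kp = P(CO)·P(H₂)³ / (P(CH₄)·P(H₂O)) = 2250.
(0.462)·(7.56)³ / ((0.0123)·(P(H₂O))) = 2250
P(H₂O) = 7.21 bar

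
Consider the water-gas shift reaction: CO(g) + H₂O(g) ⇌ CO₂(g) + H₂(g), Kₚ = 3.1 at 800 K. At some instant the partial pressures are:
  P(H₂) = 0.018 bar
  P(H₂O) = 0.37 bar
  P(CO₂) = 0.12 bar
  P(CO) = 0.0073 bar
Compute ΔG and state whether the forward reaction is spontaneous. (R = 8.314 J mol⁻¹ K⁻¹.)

ΔG = -9.01 kJ/mol; the forward reaction is spontaneous

Qₚ = P(CO₂)·P(H₂) / (P(CO)·P(H₂O)) = (0.12)·(0.018) / ((0.0073)·(0.37)) = 0.800
ΔG = RT ln(Qₚ/Kₚ) = (8.314 J mol⁻¹ K⁻¹)(800 K) × ln(0.800/3.1)
   = (6.651 kJ/mol)(-1.355) = -9.01 kJ/mol
ΔG < 0, so the forward reaction is spontaneous (proceeds forward).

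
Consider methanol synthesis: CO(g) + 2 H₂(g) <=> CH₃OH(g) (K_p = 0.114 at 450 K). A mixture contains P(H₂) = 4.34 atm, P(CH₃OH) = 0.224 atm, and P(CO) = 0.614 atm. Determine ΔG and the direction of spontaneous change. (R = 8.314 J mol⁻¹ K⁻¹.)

ΔG = -6.63 kJ/mol; the forward reaction is spontaneous

Q_p = P(CH₃OH) / (P(CO)·P(H₂)²) = (0.224) / ((0.614)·(4.34)²) = 0.0194
ΔG = RT ln(Q_p/K_p) = (8.314 J mol⁻¹ K⁻¹)(450 K) × ln(0.0194/0.114)
   = (3.741 kJ/mol)(-1.771) = -6.63 kJ/mol
ΔG < 0, so the forward reaction is spontaneous (proceeds forward).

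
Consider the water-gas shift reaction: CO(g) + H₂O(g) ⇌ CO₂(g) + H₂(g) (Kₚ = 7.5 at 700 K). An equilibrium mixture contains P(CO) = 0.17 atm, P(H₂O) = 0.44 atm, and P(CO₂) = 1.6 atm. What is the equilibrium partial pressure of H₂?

At equilibrium, Kₚ = P(CO₂)·P(H₂) / (P(CO)·P(H₂O)) = 7.5.
(1.6)·(P(H₂)) / ((0.17)·(0.44)) = 7.5
P(H₂) = 0.351 = 0.35 atm

P(H₂) = 0.35 atm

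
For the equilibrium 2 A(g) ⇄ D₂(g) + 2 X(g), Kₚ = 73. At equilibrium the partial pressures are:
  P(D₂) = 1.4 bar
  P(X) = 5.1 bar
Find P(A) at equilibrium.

P(A) = 0.71 bar

At equilibrium, Kₚ = P(D₂)·P(X)² / P(A)² = 73.
(1.4)·(5.1)² / (P(A))² = 73
P(A)² = 0.499 ⇒ P(A) = 0.71 bar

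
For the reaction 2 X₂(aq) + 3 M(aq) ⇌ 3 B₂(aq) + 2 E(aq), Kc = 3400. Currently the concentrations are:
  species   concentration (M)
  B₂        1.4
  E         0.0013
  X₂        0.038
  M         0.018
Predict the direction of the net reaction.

forward (toward products)

Qc = [B₂]³·[E]² / ([X₂]²·[M]³) = (1.4)³·(0.0013)² / ((0.038)²·(0.018)³) = 550
Qc = 550 < Kc = 3400, so the forward reaction proceeds.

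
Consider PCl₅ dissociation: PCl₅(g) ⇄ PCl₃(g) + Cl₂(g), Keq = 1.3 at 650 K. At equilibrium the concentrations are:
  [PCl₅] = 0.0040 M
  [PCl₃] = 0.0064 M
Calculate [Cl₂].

[Cl₂] = 0.81 M

At equilibrium, Keq = [PCl₃]·[Cl₂] / [PCl₅] = 1.3.
(0.0064)·([Cl₂]) / (0.0040) = 1.3
[Cl₂] = 0.812 = 0.81 M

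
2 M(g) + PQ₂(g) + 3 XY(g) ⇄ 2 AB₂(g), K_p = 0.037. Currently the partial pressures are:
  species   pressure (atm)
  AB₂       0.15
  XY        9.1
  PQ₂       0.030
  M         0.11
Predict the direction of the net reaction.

to the left

Q_p = P(AB₂)² / (P(M)²·P(PQ₂)·P(XY)³) = (0.15)² / ((0.11)²·(0.030)·(9.1)³) = 0.082
Q_p = 0.082 > K_p = 0.037, so the reverse reaction proceeds.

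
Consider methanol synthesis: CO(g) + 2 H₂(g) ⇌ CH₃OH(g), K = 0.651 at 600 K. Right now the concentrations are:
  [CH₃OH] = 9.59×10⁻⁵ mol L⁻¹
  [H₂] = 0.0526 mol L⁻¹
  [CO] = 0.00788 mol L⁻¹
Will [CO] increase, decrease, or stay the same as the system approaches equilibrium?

increase

Q = [CH₃OH] / ([CO]·[H₂]²) = (9.59×10⁻⁵) / ((0.00788)·(0.0526)²) = 4.40
Q = 4.40 > K = 0.651: net reverse reaction.
CO is a reactant, so it increases.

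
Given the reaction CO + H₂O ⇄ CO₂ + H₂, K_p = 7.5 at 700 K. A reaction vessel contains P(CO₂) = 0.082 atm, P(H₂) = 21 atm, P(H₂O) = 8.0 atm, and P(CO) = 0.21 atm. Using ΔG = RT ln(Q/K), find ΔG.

Q_p = P(CO₂)·P(H₂) / (P(CO)·P(H₂O)) = (0.082)·(21) / ((0.21)·(8.0)) = 1.02
ΔG = RT ln(Q_p/K_p) = (8.314 J mol⁻¹ K⁻¹)(700 K) × ln(1.02/7.5)
   = (5.820 kJ/mol)(-1.995) = -11.6 kJ/mol
ΔG < 0, so the forward reaction is spontaneous (proceeds forward).

ΔG = -11.6 kJ/mol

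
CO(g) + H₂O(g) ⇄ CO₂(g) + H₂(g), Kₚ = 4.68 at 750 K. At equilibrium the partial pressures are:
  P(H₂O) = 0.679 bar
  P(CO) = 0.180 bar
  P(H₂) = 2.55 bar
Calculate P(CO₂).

P(CO₂) = 0.224 bar

At equilibrium, Kₚ = P(CO₂)·P(H₂) / (P(CO)·P(H₂O)) = 4.68.
(P(CO₂))·(2.55) / ((0.180)·(0.679)) = 4.68
P(CO₂) = 0.224 bar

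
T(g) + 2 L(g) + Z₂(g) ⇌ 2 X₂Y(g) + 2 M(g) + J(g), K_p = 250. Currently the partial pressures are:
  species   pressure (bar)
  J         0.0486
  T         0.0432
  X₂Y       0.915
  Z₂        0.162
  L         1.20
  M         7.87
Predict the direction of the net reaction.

Q_p = P(X₂Y)²·P(M)²·P(J) / (P(T)·P(L)²·P(Z₂)) = (0.915)²·(7.87)²·(0.0486) / ((0.0432)·(1.20)²·(0.162)) = 250
Q_p = 250 = K_p, so the system is already at equilibrium.

neither direction; the system is at equilibrium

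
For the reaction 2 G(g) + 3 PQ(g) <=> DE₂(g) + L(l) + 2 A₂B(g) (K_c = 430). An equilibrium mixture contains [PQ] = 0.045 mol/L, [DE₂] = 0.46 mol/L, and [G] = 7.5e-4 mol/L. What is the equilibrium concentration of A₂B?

(L is a pure liquid — omitted from K_c.)
At equilibrium, K_c = [DE₂]·[A₂B]² / ([G]²·[PQ]³) = 430.
(0.46)·([A₂B])² / ((7.5e-4)²·(0.045)³) = 430
[A₂B]² = 4.79e-8 ⇒ [A₂B] = 2.2e-4 mol/L

[A₂B] = 2.2e-4 mol/L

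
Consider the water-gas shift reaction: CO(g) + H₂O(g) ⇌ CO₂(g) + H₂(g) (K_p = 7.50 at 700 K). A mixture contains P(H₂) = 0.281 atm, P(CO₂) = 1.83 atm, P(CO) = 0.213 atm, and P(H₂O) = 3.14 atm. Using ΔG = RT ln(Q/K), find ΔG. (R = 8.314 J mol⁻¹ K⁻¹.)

Q_p = P(CO₂)·P(H₂) / (P(CO)·P(H₂O)) = (1.83)·(0.281) / ((0.213)·(3.14)) = 0.769
ΔG = RT ln(Q_p/K_p) = (8.314 J mol⁻¹ K⁻¹)(700 K) × ln(0.769/7.50)
   = (5.820 kJ/mol)(-2.278) = -13.3 kJ/mol
ΔG < 0, so the forward reaction is spontaneous (proceeds forward).

ΔG = -13.3 kJ/mol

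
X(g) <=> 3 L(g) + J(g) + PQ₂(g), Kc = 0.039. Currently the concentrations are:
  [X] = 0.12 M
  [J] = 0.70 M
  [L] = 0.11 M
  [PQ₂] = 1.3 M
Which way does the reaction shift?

Qc = [L]³·[J]·[PQ₂] / [X] = (0.11)³·(0.70)·(1.3) / (0.12) = 0.010
Qc = 0.010 < Kc = 0.039, so the forward reaction proceeds.

in the forward direction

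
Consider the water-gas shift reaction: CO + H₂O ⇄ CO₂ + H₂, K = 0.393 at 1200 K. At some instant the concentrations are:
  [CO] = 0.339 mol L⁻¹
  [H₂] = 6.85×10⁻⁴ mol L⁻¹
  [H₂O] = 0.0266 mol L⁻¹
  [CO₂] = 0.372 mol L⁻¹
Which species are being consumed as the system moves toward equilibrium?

CO, H₂O (reactants)

Q = [CO₂]·[H₂] / ([CO]·[H₂O]) = (0.372)·(6.85×10⁻⁴) / ((0.339)·(0.0266)) = 0.0283
Q = 0.0283 < K = 0.393: net forward reaction.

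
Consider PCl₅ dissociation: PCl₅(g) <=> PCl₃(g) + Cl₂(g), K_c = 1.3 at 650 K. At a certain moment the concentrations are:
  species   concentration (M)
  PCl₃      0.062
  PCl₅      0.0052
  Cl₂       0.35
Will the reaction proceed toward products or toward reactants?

Q_c = [PCl₃]·[Cl₂] / [PCl₅] = (0.062)·(0.35) / (0.0052) = 4.2
Q_c = 4.2 > K_c = 1.3, so the reverse reaction proceeds.

in the reverse direction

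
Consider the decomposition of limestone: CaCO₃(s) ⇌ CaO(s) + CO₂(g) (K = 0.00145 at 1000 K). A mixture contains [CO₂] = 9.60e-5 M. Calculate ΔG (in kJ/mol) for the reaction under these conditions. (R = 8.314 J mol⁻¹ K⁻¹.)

(CaCO₃, CaO are pure solids — omitted from Q.)
Q = [CO₂] = 9.60e-5
ΔG = RT ln(Q/K) = (8.314 J mol⁻¹ K⁻¹)(1000 K) × ln(9.60e-5/0.00145)
   = (8.314 kJ/mol)(-2.715) = -22.6 kJ/mol
ΔG < 0, so the forward reaction is spontaneous (proceeds forward).

ΔG = -22.6 kJ/mol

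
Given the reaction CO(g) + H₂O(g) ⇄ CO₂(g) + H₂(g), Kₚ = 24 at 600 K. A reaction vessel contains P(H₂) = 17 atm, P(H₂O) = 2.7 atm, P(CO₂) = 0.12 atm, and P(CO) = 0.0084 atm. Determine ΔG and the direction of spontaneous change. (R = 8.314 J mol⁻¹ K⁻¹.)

Qₚ = P(CO₂)·P(H₂) / (P(CO)·P(H₂O)) = (0.12)·(17) / ((0.0084)·(2.7)) = 89.9
ΔG = RT ln(Qₚ/Kₚ) = (8.314 J mol⁻¹ K⁻¹)(600 K) × ln(89.9/24)
   = (4.988 kJ/mol)(1.321) = 6.59 kJ/mol
ΔG > 0, so the forward reaction is non-spontaneous (proceeds in reverse).

ΔG = 6.59 kJ/mol; the forward reaction is non-spontaneous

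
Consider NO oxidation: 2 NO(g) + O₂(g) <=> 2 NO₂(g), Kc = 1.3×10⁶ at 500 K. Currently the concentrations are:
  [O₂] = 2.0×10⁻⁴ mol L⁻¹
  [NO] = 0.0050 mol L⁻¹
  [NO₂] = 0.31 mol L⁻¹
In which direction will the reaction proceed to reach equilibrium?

Qc = [NO₂]² / ([NO]²·[O₂]) = (0.31)² / ((0.0050)²·(2.0×10⁻⁴)) = 1.9×10⁷
Qc = 1.9×10⁷ > Kc = 1.3×10⁶, so the reverse reaction proceeds.

to the left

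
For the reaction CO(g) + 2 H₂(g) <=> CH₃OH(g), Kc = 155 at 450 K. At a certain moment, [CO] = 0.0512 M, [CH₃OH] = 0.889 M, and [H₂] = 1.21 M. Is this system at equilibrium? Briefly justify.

Qc = [CH₃OH] / ([CO]·[H₂]²) = (0.889) / ((0.0512)·(1.21)²) = 11.9
Qc = 11.9 < Kc = 155: net forward reaction.

no; Q < K, reaction proceeds forward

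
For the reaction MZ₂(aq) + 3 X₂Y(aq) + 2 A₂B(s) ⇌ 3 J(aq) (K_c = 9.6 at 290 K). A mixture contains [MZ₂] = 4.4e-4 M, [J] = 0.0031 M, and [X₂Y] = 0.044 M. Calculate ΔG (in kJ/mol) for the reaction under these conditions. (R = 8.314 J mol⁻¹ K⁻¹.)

(A₂B is a pure solid — omitted from Q_c.)
Q_c = [J]³ / ([MZ₂]·[X₂Y]³) = (0.0031)³ / ((4.4e-4)·(0.044)³) = 0.795
ΔG = RT ln(Q_c/K_c) = (8.314 J mol⁻¹ K⁻¹)(290 K) × ln(0.795/9.6)
   = (2.411 kJ/mol)(-2.491) = -6.01 kJ/mol
ΔG < 0, so the forward reaction is spontaneous (proceeds forward).

ΔG = -6.01 kJ/mol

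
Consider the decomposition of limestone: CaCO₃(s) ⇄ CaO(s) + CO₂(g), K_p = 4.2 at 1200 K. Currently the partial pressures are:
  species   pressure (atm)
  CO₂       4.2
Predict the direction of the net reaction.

neither direction; the system is at equilibrium

(CaCO₃, CaO are pure solids — omitted from Q_p.)
Q_p = P(CO₂) = 4.2
Q_p = 4.2 = K_p, so the system is already at equilibrium.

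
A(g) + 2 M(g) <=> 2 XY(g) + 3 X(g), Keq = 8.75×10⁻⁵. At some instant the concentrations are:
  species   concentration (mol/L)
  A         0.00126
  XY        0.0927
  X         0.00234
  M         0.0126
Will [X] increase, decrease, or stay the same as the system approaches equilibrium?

Q = [XY]²·[X]³ / ([A]·[M]²) = (0.0927)²·(0.00234)³ / ((0.00126)·(0.0126)²) = 5.50×10⁻⁴
Q = 5.50×10⁻⁴ > Keq = 8.75×10⁻⁵: net reverse reaction.
X is a product, so it decreases.

decrease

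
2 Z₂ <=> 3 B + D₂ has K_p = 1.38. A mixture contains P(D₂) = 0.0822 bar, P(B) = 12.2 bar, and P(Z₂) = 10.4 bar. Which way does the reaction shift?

Q_p = P(B)³·P(D₂) / P(Z₂)² = (12.2)³·(0.0822) / (10.4)² = 1.38
Q_p = 1.38 = K_p, so the system is already at equilibrium.

no net change (already at equilibrium)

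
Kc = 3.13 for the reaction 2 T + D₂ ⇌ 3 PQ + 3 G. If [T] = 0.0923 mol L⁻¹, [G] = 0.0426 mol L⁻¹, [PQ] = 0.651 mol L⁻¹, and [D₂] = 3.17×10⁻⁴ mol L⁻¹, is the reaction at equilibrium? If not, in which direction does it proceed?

Qc = [PQ]³·[G]³ / ([T]²·[D₂]) = (0.651)³·(0.0426)³ / ((0.0923)²·(3.17×10⁻⁴)) = 7.90
Qc = 7.90 > Kc = 3.13, so the reverse reaction proceeds.

reverse (toward reactants)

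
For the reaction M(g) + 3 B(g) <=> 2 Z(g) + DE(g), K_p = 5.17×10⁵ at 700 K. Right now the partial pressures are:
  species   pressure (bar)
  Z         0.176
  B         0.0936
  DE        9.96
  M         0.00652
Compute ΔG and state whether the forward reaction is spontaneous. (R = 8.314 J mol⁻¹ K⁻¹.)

Q_p = P(Z)²·P(DE) / (P(M)·P(B)³) = (0.176)²·(9.96) / ((0.00652)·(0.0936)³) = 57700
ΔG = RT ln(Q_p/K_p) = (8.314 J mol⁻¹ K⁻¹)(700 K) × ln(57700/5.17×10⁵)
   = (5.820 kJ/mol)(-2.193) = -12.8 kJ/mol
ΔG < 0, so the forward reaction is spontaneous (proceeds forward).

ΔG = -12.8 kJ/mol; the forward reaction is spontaneous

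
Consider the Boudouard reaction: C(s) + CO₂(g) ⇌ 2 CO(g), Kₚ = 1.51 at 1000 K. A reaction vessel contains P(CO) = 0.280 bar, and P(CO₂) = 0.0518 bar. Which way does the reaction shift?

neither direction; the system is at equilibrium

(C is a pure solid — omitted from Qₚ.)
Qₚ = P(CO)² / P(CO₂) = (0.280)² / (0.0518) = 1.51
Qₚ = 1.51 = Kₚ, so the system is already at equilibrium.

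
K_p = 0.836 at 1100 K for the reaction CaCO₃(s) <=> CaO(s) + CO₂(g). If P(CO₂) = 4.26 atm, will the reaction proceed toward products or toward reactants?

reverse (toward reactants)

(CaCO₃, CaO are pure solids — omitted from Q_p.)
Q_p = P(CO₂) = 4.26
Q_p = 4.26 > K_p = 0.836, so the reverse reaction proceeds.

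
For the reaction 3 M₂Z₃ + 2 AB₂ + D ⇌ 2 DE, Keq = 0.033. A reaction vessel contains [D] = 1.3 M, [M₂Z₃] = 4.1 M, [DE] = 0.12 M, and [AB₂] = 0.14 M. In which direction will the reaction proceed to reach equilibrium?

in the forward direction

Q = [DE]² / ([M₂Z₃]³·[AB₂]²·[D]) = (0.12)² / ((4.1)³·(0.14)²·(1.3)) = 0.0082
Q = 0.0082 < Keq = 0.033, so the forward reaction proceeds.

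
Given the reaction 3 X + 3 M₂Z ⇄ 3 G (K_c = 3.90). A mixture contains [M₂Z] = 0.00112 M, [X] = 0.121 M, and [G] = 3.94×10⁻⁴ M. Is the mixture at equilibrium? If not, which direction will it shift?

Q_c = [G]³ / ([X]³·[M₂Z]³) = (3.94×10⁻⁴)³ / ((0.121)³·(0.00112)³) = 24.6
Q_c = 24.6 > K_c = 3.90: net reverse reaction.

no; Q > K, reaction proceeds in reverse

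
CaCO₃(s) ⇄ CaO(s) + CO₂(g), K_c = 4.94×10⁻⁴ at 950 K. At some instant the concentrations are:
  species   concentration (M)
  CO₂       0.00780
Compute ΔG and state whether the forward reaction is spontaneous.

ΔG = 21.8 kJ/mol; the forward reaction is non-spontaneous

(CaCO₃, CaO are pure solids — omitted from Q_c.)
Q_c = [CO₂] = 0.00780
ΔG = RT ln(Q_c/K_c) = (8.314 J mol⁻¹ K⁻¹)(950 K) × ln(0.00780/4.94×10⁻⁴)
   = (7.898 kJ/mol)(2.759) = 21.8 kJ/mol
ΔG > 0, so the forward reaction is non-spontaneous (proceeds in reverse).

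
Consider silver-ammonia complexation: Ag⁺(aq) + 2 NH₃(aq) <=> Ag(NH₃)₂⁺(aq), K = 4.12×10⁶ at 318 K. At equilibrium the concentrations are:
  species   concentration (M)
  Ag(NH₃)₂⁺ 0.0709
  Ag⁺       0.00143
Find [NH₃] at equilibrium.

At equilibrium, K = [Ag(NH₃)₂⁺] / ([Ag⁺]·[NH₃]²) = 4.12×10⁶.
(0.0709) / ((0.00143)·([NH₃])²) = 4.12×10⁶
[NH₃]² = 1.20×10⁻⁵ ⇒ [NH₃] = 0.00347 M

[NH₃] = 0.00347 M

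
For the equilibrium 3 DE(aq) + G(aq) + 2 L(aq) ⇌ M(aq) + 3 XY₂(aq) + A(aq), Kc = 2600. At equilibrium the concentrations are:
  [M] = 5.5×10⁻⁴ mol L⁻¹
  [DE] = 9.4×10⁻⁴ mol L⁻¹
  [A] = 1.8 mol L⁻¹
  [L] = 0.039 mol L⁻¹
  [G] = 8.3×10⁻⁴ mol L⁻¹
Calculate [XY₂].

[XY₂] = 0.0014 mol L⁻¹

At equilibrium, Kc = [M]·[XY₂]³·[A] / ([DE]³·[G]·[L]²) = 2600.
(5.5×10⁻⁴)·([XY₂])³·(1.8) / ((9.4×10⁻⁴)³·(8.3×10⁻⁴)·(0.039)²) = 2600
[XY₂]³ = 2.75×10⁻⁹ ⇒ [XY₂] = 0.0014 mol L⁻¹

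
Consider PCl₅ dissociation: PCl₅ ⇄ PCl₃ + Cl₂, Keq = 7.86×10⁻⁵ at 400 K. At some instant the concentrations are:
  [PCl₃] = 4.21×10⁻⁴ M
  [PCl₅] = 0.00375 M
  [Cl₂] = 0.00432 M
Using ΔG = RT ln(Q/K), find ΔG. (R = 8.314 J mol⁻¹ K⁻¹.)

Q = [PCl₃]·[Cl₂] / [PCl₅] = (4.21×10⁻⁴)·(0.00432) / (0.00375) = 4.85×10⁻⁴
ΔG = RT ln(Q/Keq) = (8.314 J mol⁻¹ K⁻¹)(400 K) × ln(4.85×10⁻⁴/7.86×10⁻⁵)
   = (3.326 kJ/mol)(1.820) = 6.05 kJ/mol
ΔG > 0, so the forward reaction is non-spontaneous (proceeds in reverse).

ΔG = 6.05 kJ/mol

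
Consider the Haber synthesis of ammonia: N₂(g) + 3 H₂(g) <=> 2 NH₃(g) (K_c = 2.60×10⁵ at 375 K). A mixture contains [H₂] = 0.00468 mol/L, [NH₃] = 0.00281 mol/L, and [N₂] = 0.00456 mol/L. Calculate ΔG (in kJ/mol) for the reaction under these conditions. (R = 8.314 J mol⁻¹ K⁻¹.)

ΔG = -8.52 kJ/mol

Q_c = [NH₃]² / ([N₂]·[H₂]³) = (0.00281)² / ((0.00456)·(0.00468)³) = 16900
ΔG = RT ln(Q_c/K_c) = (8.314 J mol⁻¹ K⁻¹)(375 K) × ln(16900/2.60×10⁵)
   = (3.118 kJ/mol)(-2.733) = -8.52 kJ/mol
ΔG < 0, so the forward reaction is spontaneous (proceeds forward).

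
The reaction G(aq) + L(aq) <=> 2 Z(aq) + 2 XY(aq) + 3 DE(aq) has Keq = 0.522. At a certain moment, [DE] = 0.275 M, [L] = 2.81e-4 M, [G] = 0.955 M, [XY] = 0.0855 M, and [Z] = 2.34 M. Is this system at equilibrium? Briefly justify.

no; Q > K, reaction proceeds in reverse

Q = [Z]²·[XY]²·[DE]³ / ([G]·[L]) = (2.34)²·(0.0855)²·(0.275)³ / ((0.955)·(2.81e-4)) = 3.10
Q = 3.10 > Keq = 0.522: net reverse reaction.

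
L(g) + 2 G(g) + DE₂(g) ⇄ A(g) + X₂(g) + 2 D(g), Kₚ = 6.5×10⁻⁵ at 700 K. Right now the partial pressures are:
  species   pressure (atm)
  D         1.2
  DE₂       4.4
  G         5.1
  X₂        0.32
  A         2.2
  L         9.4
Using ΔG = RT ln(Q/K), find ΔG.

Qₚ = P(A)·P(X₂)·P(D)² / (P(L)·P(G)²·P(DE₂)) = (2.2)·(0.32)·(1.2)² / ((9.4)·(5.1)²·(4.4)) = 9.42×10⁻⁴
ΔG = RT ln(Qₚ/Kₚ) = (8.314 J mol⁻¹ K⁻¹)(700 K) × ln(9.42×10⁻⁴/6.5×10⁻⁵)
   = (5.820 kJ/mol)(2.674) = 15.6 kJ/mol
ΔG > 0, so the forward reaction is non-spontaneous (proceeds in reverse).

ΔG = 15.6 kJ/mol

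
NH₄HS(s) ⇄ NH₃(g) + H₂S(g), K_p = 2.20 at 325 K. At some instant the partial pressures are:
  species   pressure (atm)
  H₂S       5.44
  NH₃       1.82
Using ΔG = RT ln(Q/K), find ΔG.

ΔG = 4.06 kJ/mol

(NH₄HS is a pure solid — omitted from Q_p.)
Q_p = P(NH₃)·P(H₂S) = (1.82)·(5.44) = 9.90
ΔG = RT ln(Q_p/K_p) = (8.314 J mol⁻¹ K⁻¹)(325 K) × ln(9.90/2.20)
   = (2.702 kJ/mol)(1.504) = 4.06 kJ/mol
ΔG > 0, so the forward reaction is non-spontaneous (proceeds in reverse).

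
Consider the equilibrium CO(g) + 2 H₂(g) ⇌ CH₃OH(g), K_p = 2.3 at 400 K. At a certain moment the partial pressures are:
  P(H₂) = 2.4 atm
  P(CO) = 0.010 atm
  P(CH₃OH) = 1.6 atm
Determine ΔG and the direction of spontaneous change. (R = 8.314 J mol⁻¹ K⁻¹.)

Q_p = P(CH₃OH) / (P(CO)·P(H₂)²) = (1.6) / ((0.010)·(2.4)²) = 27.8
ΔG = RT ln(Q_p/K_p) = (8.314 J mol⁻¹ K⁻¹)(400 K) × ln(27.8/2.3)
   = (3.326 kJ/mol)(2.492) = 8.29 kJ/mol
ΔG > 0, so the forward reaction is non-spontaneous (proceeds in reverse).

ΔG = 8.29 kJ/mol; the forward reaction is non-spontaneous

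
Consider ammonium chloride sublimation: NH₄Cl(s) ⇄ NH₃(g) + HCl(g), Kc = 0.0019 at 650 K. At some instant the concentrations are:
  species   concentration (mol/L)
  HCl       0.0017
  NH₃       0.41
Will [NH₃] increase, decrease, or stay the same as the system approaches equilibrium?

increase

(NH₄Cl is a pure solid — omitted from Qc.)
Qc = [NH₃]·[HCl] = (0.41)·(0.0017) = 7.0×10⁻⁴
Qc = 7.0×10⁻⁴ < Kc = 0.0019: net forward reaction.
NH₃ is a product, so it increases.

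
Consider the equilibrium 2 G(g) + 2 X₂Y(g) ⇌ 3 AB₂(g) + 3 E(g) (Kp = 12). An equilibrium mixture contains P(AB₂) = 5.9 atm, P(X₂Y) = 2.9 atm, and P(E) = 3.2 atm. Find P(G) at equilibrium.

P(G) = 8.2 atm

At equilibrium, Kp = P(AB₂)³·P(E)³ / (P(G)²·P(X₂Y)²) = 12.
(5.9)³·(3.2)³ / ((P(G))²·(2.9)²) = 12
P(G)² = 66.7 ⇒ P(G) = 8.2 atm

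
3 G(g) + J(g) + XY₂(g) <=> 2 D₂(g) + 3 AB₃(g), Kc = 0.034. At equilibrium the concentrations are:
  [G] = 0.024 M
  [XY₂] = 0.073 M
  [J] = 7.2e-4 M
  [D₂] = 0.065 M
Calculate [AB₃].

At equilibrium, Kc = [D₂]²·[AB₃]³ / ([G]³·[J]·[XY₂]) = 0.034.
(0.065)²·([AB₃])³ / ((0.024)³·(7.2e-4)·(0.073)) = 0.034
[AB₃]³ = 5.85e-9 ⇒ [AB₃] = 0.0018 M

[AB₃] = 0.0018 M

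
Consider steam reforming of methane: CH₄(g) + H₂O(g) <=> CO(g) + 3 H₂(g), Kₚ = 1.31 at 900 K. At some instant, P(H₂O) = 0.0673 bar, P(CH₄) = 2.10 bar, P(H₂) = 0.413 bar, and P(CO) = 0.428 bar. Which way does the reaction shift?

forward (toward products)

Qₚ = P(CO)·P(H₂)³ / (P(CH₄)·P(H₂O)) = (0.428)·(0.413)³ / ((2.10)·(0.0673)) = 0.213
Qₚ = 0.213 < Kₚ = 1.31, so the forward reaction proceeds.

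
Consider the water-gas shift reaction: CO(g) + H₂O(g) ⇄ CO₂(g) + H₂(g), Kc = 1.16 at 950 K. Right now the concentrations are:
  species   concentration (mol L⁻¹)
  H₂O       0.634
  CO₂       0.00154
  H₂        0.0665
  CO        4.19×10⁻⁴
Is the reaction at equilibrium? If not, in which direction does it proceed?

Qc = [CO₂]·[H₂] / ([CO]·[H₂O]) = (0.00154)·(0.0665) / ((4.19×10⁻⁴)·(0.634)) = 0.386
Qc = 0.386 < Kc = 1.16, so the forward reaction proceeds.

forward (toward products)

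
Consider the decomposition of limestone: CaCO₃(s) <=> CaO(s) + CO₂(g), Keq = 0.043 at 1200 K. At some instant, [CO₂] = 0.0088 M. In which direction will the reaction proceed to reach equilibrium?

forward (toward products)

(CaCO₃, CaO are pure solids — omitted from Q.)
Q = [CO₂] = 0.0088
Q = 0.0088 < Keq = 0.043, so the forward reaction proceeds.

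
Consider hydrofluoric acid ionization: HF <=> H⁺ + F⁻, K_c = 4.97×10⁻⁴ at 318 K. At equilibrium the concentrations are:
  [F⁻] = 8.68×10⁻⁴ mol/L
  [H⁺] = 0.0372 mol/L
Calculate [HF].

[HF] = 0.0650 mol/L

At equilibrium, K_c = [H⁺]·[F⁻] / [HF] = 4.97×10⁻⁴.
(0.0372)·(8.68×10⁻⁴) / ([HF]) = 4.97×10⁻⁴
[HF] = 0.0650 mol/L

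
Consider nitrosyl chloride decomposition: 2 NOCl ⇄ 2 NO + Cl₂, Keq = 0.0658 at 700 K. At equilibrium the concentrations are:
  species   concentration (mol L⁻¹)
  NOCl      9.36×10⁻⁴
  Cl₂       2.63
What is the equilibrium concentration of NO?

At equilibrium, Keq = [NO]²·[Cl₂] / [NOCl]² = 0.0658.
([NO])²·(2.63) / (9.36×10⁻⁴)² = 0.0658
[NO]² = 2.19×10⁻⁸ ⇒ [NO] = 1.48×10⁻⁴ mol L⁻¹

[NO] = 1.48×10⁻⁴ mol L⁻¹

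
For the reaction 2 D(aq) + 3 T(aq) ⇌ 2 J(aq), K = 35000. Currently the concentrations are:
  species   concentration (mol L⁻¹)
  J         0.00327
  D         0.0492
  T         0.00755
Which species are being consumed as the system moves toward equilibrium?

Q = [J]² / ([D]²·[T]³) = (0.00327)² / ((0.0492)²·(0.00755)³) = 10300
Q = 10300 < K = 35000: net forward reaction.

D, T (reactants)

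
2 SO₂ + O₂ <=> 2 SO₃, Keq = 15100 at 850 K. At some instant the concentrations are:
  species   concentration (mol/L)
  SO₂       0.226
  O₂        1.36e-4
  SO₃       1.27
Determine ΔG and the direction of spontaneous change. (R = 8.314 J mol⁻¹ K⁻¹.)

Q = [SO₃]² / ([SO₂]²·[O₂]) = (1.27)² / ((0.226)²·(1.36e-4)) = 2.32e5
ΔG = RT ln(Q/Keq) = (8.314 J mol⁻¹ K⁻¹)(850 K) × ln(2.32e5/15100)
   = (7.067 kJ/mol)(2.732) = 19.3 kJ/mol
ΔG > 0, so the forward reaction is non-spontaneous (proceeds in reverse).

ΔG = 19.3 kJ/mol; the forward reaction is non-spontaneous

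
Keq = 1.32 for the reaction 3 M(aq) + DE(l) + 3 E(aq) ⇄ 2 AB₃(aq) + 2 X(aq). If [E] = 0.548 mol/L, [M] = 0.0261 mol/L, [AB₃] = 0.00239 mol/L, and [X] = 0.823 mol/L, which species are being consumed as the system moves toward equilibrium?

(DE is a pure liquid — omitted from Q.)
Q = [AB₃]²·[X]² / ([M]³·[E]³) = (0.00239)²·(0.823)² / ((0.0261)³·(0.548)³) = 1.32
Q = 1.32 = Keq; the system is at equilibrium.

none (at equilibrium)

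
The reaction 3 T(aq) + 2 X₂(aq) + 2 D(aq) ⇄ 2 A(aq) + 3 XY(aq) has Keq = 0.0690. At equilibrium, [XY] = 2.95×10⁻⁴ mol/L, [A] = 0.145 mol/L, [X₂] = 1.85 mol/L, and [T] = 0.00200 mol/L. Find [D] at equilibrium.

[D] = 0.0169 mol/L

At equilibrium, Keq = [A]²·[XY]³ / ([T]³·[X₂]²·[D]²) = 0.0690.
(0.145)²·(2.95×10⁻⁴)³ / ((0.00200)³·(1.85)²·([D])²) = 0.0690
[D]² = 2.86×10⁻⁴ ⇒ [D] = 0.0169 mol/L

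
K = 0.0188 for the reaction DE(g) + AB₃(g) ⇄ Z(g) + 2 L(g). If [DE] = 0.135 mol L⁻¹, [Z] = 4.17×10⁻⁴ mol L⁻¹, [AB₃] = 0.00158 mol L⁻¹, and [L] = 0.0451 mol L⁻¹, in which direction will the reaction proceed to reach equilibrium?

to the right

Q = [Z]·[L]² / ([DE]·[AB₃]) = (4.17×10⁻⁴)·(0.0451)² / ((0.135)·(0.00158)) = 0.00398
Q = 0.00398 < K = 0.0188, so the forward reaction proceeds.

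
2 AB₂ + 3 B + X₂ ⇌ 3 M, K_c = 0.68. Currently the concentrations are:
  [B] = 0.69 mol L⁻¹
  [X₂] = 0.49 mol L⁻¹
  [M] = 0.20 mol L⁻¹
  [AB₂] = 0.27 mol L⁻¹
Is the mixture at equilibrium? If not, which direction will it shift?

yes, at equilibrium

Q_c = [M]³ / ([AB₂]²·[B]³·[X₂]) = (0.20)³ / ((0.27)²·(0.69)³·(0.49)) = 0.68
Q_c = 0.68 = K_c; the system is at equilibrium.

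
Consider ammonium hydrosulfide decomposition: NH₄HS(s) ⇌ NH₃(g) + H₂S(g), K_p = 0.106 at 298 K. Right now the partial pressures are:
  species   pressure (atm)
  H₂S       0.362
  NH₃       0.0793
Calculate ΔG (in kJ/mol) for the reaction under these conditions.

(NH₄HS is a pure solid — omitted from Q_p.)
Q_p = P(NH₃)·P(H₂S) = (0.0793)·(0.362) = 0.0287
ΔG = RT ln(Q_p/K_p) = (8.314 J mol⁻¹ K⁻¹)(298 K) × ln(0.0287/0.106)
   = (2.478 kJ/mol)(-1.307) = -3.24 kJ/mol
ΔG < 0, so the forward reaction is spontaneous (proceeds forward).

ΔG = -3.24 kJ/mol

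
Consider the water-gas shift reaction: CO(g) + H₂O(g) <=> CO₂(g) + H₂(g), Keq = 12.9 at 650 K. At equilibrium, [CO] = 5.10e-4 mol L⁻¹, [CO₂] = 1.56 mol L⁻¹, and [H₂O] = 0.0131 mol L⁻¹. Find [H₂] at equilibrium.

At equilibrium, Keq = [CO₂]·[H₂] / ([CO]·[H₂O]) = 12.9.
(1.56)·([H₂]) / ((5.10e-4)·(0.0131)) = 12.9
[H₂] = 5.52e-5 mol L⁻¹

[H₂] = 5.52e-5 mol L⁻¹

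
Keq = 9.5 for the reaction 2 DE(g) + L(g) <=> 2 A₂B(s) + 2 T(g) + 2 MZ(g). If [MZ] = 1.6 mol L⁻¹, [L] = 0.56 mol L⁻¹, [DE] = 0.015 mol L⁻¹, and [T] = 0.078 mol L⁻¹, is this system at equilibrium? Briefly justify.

(A₂B is a pure solid — omitted from Q.)
Q = [T]²·[MZ]² / ([DE]²·[L]) = (0.078)²·(1.6)² / ((0.015)²·(0.56)) = 120
Q = 120 > Keq = 9.5: net reverse reaction.

no; Q > K, reaction proceeds in reverse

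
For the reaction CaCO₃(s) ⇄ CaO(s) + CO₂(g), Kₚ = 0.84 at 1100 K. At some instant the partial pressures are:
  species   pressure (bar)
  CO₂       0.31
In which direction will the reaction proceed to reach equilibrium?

(CaCO₃, CaO are pure solids — omitted from Qₚ.)
Qₚ = P(CO₂) = 0.31
Qₚ = 0.31 < Kₚ = 0.84, so the forward reaction proceeds.

toward products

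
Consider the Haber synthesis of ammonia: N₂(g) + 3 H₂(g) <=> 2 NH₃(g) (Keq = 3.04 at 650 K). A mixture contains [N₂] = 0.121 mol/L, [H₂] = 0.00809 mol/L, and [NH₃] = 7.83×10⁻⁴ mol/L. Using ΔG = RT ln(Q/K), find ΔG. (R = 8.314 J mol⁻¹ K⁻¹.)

ΔG = 6.20 kJ/mol

Q = [NH₃]² / ([N₂]·[H₂]³) = (7.83×10⁻⁴)² / ((0.121)·(0.00809)³) = 9.57
ΔG = RT ln(Q/Keq) = (8.314 J mol⁻¹ K⁻¹)(650 K) × ln(9.57/3.04)
   = (5.404 kJ/mol)(1.147) = 6.20 kJ/mol
ΔG > 0, so the forward reaction is non-spontaneous (proceeds in reverse).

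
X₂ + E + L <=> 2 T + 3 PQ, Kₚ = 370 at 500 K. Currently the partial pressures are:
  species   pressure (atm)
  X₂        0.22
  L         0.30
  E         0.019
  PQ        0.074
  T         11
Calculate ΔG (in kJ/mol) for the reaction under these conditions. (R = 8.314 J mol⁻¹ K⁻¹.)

Qₚ = P(T)²·P(PQ)³ / (P(X₂)·P(E)·P(L)) = (11)²·(0.074)³ / ((0.22)·(0.019)·(0.30)) = 39.1
ΔG = RT ln(Qₚ/Kₚ) = (8.314 J mol⁻¹ K⁻¹)(500 K) × ln(39.1/370)
   = (4.157 kJ/mol)(-2.247) = -9.34 kJ/mol
ΔG < 0, so the forward reaction is spontaneous (proceeds forward).

ΔG = -9.34 kJ/mol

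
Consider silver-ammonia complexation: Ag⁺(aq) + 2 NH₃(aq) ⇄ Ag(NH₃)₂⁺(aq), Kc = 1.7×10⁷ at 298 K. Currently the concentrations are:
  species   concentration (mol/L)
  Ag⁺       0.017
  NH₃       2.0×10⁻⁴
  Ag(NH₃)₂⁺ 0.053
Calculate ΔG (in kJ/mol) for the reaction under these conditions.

ΔG = 3.77 kJ/mol

Qc = [Ag(NH₃)₂⁺] / ([Ag⁺]·[NH₃]²) = (0.053) / ((0.017)·(2.0×10⁻⁴)²) = 7.79×10⁷
ΔG = RT ln(Qc/Kc) = (8.314 J mol⁻¹ K⁻¹)(298 K) × ln(7.79×10⁷/1.7×10⁷)
   = (2.478 kJ/mol)(1.522) = 3.77 kJ/mol
ΔG > 0, so the forward reaction is non-spontaneous (proceeds in reverse).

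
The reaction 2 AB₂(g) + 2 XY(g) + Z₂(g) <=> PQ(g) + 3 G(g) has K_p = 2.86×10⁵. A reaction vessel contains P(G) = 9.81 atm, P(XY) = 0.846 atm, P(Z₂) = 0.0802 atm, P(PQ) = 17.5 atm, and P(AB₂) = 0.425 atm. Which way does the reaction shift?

Q_p = P(PQ)·P(G)³ / (P(AB₂)²·P(XY)²·P(Z₂)) = (17.5)·(9.81)³ / ((0.425)²·(0.846)²·(0.0802)) = 1.59×10⁶
Q_p = 1.59×10⁶ > K_p = 2.86×10⁵, so the reverse reaction proceeds.

in the reverse direction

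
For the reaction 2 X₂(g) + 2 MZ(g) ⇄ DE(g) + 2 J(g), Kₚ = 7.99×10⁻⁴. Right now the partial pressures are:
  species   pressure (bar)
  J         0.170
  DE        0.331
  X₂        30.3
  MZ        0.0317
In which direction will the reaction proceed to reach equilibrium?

Qₚ = P(DE)·P(J)² / (P(X₂)²·P(MZ)²) = (0.331)·(0.170)² / ((30.3)²·(0.0317)²) = 0.0104
Qₚ = 0.0104 > Kₚ = 7.99×10⁻⁴, so the reverse reaction proceeds.

reverse (toward reactants)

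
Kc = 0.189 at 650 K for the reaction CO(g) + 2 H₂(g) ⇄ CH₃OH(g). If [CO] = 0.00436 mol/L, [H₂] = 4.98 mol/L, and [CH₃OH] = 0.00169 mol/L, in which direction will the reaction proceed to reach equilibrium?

Qc = [CH₃OH] / ([CO]·[H₂]²) = (0.00169) / ((0.00436)·(4.98)²) = 0.0156
Qc = 0.0156 < Kc = 0.189, so the forward reaction proceeds.

toward products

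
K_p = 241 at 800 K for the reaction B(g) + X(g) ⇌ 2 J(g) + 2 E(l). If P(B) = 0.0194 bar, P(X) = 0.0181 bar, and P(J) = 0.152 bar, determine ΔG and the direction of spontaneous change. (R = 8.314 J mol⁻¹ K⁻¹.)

(E is a pure liquid — omitted from Q_p.)
Q_p = P(J)² / (P(B)·P(X)) = (0.152)² / ((0.0194)·(0.0181)) = 65.8
ΔG = RT ln(Q_p/K_p) = (8.314 J mol⁻¹ K⁻¹)(800 K) × ln(65.8/241)
   = (6.651 kJ/mol)(-1.298) = -8.63 kJ/mol
ΔG < 0, so the forward reaction is spontaneous (proceeds forward).

ΔG = -8.63 kJ/mol; the forward reaction is spontaneous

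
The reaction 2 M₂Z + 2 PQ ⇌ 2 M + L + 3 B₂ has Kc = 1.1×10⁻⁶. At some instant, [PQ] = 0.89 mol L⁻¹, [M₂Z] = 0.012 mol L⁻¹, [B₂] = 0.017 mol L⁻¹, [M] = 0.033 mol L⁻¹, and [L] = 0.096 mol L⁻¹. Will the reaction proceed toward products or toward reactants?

to the left

Qc = [M]²·[L]·[B₂]³ / ([M₂Z]²·[PQ]²) = (0.033)²·(0.096)·(0.017)³ / ((0.012)²·(0.89)²) = 4.5×10⁻⁶
Qc = 4.5×10⁻⁶ > Kc = 1.1×10⁻⁶, so the reverse reaction proceeds.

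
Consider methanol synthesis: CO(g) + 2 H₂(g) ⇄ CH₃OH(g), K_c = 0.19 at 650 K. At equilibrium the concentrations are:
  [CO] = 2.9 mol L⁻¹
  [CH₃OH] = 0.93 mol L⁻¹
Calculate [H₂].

At equilibrium, K_c = [CH₃OH] / ([CO]·[H₂]²) = 0.19.
(0.93) / ((2.9)·([H₂])²) = 0.19
[H₂]² = 1.69 ⇒ [H₂] = 1.3 mol L⁻¹

[H₂] = 1.3 mol L⁻¹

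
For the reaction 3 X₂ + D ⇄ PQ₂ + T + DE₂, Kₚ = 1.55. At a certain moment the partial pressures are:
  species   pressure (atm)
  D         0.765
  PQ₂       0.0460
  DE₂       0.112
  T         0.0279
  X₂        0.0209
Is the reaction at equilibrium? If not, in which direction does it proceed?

reverse (toward reactants)

Qₚ = P(PQ₂)·P(T)·P(DE₂) / (P(X₂)³·P(D)) = (0.0460)·(0.0279)·(0.112) / ((0.0209)³·(0.765)) = 20.6
Qₚ = 20.6 > Kₚ = 1.55, so the reverse reaction proceeds.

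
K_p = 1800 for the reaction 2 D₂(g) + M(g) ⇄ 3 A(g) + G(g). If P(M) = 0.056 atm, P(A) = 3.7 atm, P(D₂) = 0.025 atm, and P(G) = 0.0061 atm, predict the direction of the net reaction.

in the reverse direction

Q_p = P(A)³·P(G) / (P(D₂)²·P(M)) = (3.7)³·(0.0061) / ((0.025)²·(0.056)) = 8800
Q_p = 8800 > K_p = 1800, so the reverse reaction proceeds.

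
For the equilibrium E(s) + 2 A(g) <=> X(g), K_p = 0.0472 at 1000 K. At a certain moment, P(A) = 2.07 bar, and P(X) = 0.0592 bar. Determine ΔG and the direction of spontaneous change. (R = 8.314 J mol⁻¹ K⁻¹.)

ΔG = -10.2 kJ/mol; the forward reaction is spontaneous

(E is a pure solid — omitted from Q_p.)
Q_p = P(X) / P(A)² = (0.0592) / (2.07)² = 0.0138
ΔG = RT ln(Q_p/K_p) = (8.314 J mol⁻¹ K⁻¹)(1000 K) × ln(0.0138/0.0472)
   = (8.314 kJ/mol)(-1.230) = -10.2 kJ/mol
ΔG < 0, so the forward reaction is spontaneous (proceeds forward).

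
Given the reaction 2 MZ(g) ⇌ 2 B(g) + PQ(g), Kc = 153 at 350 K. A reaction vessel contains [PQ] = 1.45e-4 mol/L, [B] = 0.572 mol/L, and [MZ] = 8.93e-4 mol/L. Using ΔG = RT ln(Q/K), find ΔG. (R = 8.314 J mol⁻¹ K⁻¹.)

Qc = [B]²·[PQ] / [MZ]² = (0.572)²·(1.45e-4) / (8.93e-4)² = 59.5
ΔG = RT ln(Qc/Kc) = (8.314 J mol⁻¹ K⁻¹)(350 K) × ln(59.5/153)
   = (2.910 kJ/mol)(-0.9445) = -2.75 kJ/mol
ΔG < 0, so the forward reaction is spontaneous (proceeds forward).

ΔG = -2.75 kJ/mol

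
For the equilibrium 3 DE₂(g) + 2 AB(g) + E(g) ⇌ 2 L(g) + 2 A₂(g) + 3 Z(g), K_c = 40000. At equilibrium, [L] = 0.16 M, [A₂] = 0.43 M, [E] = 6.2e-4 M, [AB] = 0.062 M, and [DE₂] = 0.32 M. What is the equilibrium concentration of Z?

At equilibrium, K_c = [L]²·[A₂]²·[Z]³ / ([DE₂]³·[AB]²·[E]) = 40000.
(0.16)²·(0.43)²·([Z])³ / ((0.32)³·(0.062)²·(6.2e-4)) = 40000
[Z]³ = 0.660 ⇒ [Z] = 0.87 M

[Z] = 0.87 M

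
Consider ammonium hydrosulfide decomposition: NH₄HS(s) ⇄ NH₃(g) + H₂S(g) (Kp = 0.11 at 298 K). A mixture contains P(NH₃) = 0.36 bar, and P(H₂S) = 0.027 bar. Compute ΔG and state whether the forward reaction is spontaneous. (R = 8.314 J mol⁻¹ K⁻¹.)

(NH₄HS is a pure solid — omitted from Qp.)
Qp = P(NH₃)·P(H₂S) = (0.36)·(0.027) = 0.00972
ΔG = RT ln(Qp/Kp) = (8.314 J mol⁻¹ K⁻¹)(298 K) × ln(0.00972/0.11)
   = (2.478 kJ/mol)(-2.426) = -6.01 kJ/mol
ΔG < 0, so the forward reaction is spontaneous (proceeds forward).

ΔG = -6.01 kJ/mol; the forward reaction is spontaneous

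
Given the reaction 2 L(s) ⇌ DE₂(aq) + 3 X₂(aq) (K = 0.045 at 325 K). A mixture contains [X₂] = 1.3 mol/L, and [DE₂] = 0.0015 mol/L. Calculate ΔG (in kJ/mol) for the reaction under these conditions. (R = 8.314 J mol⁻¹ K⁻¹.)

(L is a pure solid — omitted from Q.)
Q = [DE₂]·[X₂]³ = (0.0015)·(1.3)³ = 0.00330
ΔG = RT ln(Q/K) = (8.314 J mol⁻¹ K⁻¹)(325 K) × ln(0.00330/0.045)
   = (2.702 kJ/mol)(-2.613) = -7.06 kJ/mol
ΔG < 0, so the forward reaction is spontaneous (proceeds forward).

ΔG = -7.06 kJ/mol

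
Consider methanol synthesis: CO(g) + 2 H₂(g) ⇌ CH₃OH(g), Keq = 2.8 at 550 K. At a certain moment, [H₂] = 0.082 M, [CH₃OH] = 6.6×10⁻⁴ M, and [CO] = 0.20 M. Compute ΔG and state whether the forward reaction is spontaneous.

Q = [CH₃OH] / ([CO]·[H₂]²) = (6.6×10⁻⁴) / ((0.20)·(0.082)²) = 0.491
ΔG = RT ln(Q/Keq) = (8.314 J mol⁻¹ K⁻¹)(550 K) × ln(0.491/2.8)
   = (4.573 kJ/mol)(-1.741) = -7.96 kJ/mol
ΔG < 0, so the forward reaction is spontaneous (proceeds forward).

ΔG = -7.96 kJ/mol; the forward reaction is spontaneous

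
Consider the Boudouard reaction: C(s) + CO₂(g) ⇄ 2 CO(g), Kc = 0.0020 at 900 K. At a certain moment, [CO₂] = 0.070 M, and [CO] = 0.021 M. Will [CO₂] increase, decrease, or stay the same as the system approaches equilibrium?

increase

(C is a pure solid — omitted from Qc.)
Qc = [CO]² / [CO₂] = (0.021)² / (0.070) = 0.0063
Qc = 0.0063 > Kc = 0.0020: net reverse reaction.
CO₂ is a reactant, so it increases.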